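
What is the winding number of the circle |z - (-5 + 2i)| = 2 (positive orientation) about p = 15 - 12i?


Step 1: Center c = (-5, 2), radius = 2
Step 2: |p - c|^2 = 20^2 + (-14)^2 = 596
Step 3: r^2 = 4
Step 4: |p-c| > r so winding number = 0

0


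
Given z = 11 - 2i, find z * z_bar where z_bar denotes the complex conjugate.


Step 1: conj(z) = 11 + 2i
Step 2: z * conj(z) = 11^2 + (-2)^2
Step 3: = 121 + 4 = 125

125


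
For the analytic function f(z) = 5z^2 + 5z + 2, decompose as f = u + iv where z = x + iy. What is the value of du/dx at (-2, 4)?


Step 1: f(z) = 5(x+iy)^2 + 5(x+iy) + 2
Step 2: u = 5(x^2 - y^2) + 5x + 2
Step 3: u_x = 10x + 5
Step 4: At (-2, 4): u_x = -20 + 5 = -15

-15


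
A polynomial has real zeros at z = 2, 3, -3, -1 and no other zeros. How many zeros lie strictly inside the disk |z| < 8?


Step 1: Check each root:
  z = 2: |2| = 2 < 8
  z = 3: |3| = 3 < 8
  z = -3: |-3| = 3 < 8
  z = -1: |-1| = 1 < 8
Step 2: Count = 4

4


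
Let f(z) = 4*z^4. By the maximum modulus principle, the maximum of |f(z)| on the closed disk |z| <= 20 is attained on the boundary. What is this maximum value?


Step 1: On |z| = 20, |f(z)| = 4 * |z|^4 = 4 * 20^4
Step 2: By maximum modulus principle, maximum is on boundary.
Step 3: Maximum = 4 * 160000 = 640000

640000


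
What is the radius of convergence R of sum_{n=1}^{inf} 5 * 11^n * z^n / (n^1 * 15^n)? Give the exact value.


Step 1: General term a_n = 5 * 11^n / (n^1 * 15^n)
Step 2: By the root test, |a_n|^(1/n) = 5^(1/n) * 11 / (n^(1/n) * 15) -> 11/15 as n -> infinity (since 5^(1/n) -> 1 and n^(1/n) -> 1)
Step 3: R = 1/lim|a_n|^(1/n) = 15/11

15/11


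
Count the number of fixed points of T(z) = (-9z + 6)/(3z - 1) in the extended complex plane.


Step 1: Fixed points satisfy T(z) = z
Step 2: 3z^2 + 8z - 6 = 0
Step 3: Discriminant = 8^2 - 4*3*(-6) = 136
Step 4: Number of fixed points = 2

2


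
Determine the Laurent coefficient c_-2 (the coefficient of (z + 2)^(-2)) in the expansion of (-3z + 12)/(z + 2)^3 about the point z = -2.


Step 1: Write the numerator in powers of (z + 2): -3z + 12 = -3(z + 2) + (-3*(-2) + 12) = -3(z + 2) + 18
Step 2: Divide by (z + 2)^3: f(z) = 18(z + 2)^(-3) - 3(z + 2)^(-2)
Step 3: This finite sum is the Laurent series of f about z = -2.
Step 4: Coefficient of (z + 2)^(-2) = coefficient of (z + 2) in the re-centred numerator = -3

-3


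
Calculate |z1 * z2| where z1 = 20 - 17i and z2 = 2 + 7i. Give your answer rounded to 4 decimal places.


Step 1: |z1| = sqrt(20^2 + (-17)^2) = sqrt(689)
Step 2: |z2| = sqrt(2^2 + 7^2) = sqrt(53)
Step 3: |z1*z2| = |z1|*|z2| = sqrt(689) * sqrt(53) = sqrt(689 * 53) = sqrt(36517)
Step 4: = 191.0942

191.0942


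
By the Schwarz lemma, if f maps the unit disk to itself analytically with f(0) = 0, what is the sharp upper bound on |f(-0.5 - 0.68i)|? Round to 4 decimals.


Step 1: Schwarz lemma: if f: D -> D is analytic with f(0) = 0, then |f(z)| <= |z| for all z in D, and this is sharp (f(z) = z).
Step 2: |z0|^2 = (-0.5)^2 + (-0.68)^2 = 0.7124
Step 3: |z0| = sqrt(0.7124) = 0.844038
Step 4: Best bound = |z0| = 0.844

0.844


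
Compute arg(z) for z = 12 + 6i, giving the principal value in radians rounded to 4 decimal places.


Step 1: z = 12 + 6i
Step 2: arg(z) = atan2(6, 12)
Step 3: arg(z) = 0.4636

0.4636


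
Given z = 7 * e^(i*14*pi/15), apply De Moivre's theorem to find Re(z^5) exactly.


Step 1: By De Moivre's theorem, z^5 = 7^5 * e^(i*5*14*pi/15) = 16807 * (cos(14*pi/3) + i*sin(14*pi/3))
Step 2: |z|^5 = 7^5 = 16807
Step 3: Reduce the angle mod 2*pi: 14*pi/3 - 4*pi = 2*pi/3
Step 4: cos(2*pi/3) = -1/2
Step 5: Re(z^5) = 16807 * (-1/2) = -16807/2

-16807/2


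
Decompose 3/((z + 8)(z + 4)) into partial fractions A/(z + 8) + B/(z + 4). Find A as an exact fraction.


Step 1: Multiply both sides by (z + 8) and set z = -8
Step 2: A = 3 / (-8 + 4)
Step 3: A = 3 / (-4)
Step 4: A = -3/4

-3/4


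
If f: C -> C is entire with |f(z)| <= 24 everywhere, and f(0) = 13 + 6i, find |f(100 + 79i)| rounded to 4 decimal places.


Step 1: By Liouville's theorem, a bounded entire function is constant.
Step 2: f(z) = f(0) = 13 + 6i for all z.
Step 3: |f(w)| = |13 + 6i| = sqrt(169 + 36)
Step 4: = 14.3178

14.3178


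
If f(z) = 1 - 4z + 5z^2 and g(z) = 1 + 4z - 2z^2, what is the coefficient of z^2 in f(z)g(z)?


Step 1: z^2 term in f*g comes from: (1)*(-2z^2) + (-4z)*(4z) + (5z^2)*(1)
Step 2: = -2 - 16 + 5
Step 3: = -13

-13


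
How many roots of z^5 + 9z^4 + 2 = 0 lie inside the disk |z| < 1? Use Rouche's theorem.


Step 1: On |z| = 1 the three terms have sizes |z^5| = 1^5 = 1, |9z^4| = 9*1^4 = 9, |2| = 2
Step 2: The dominant term is g(z) = 9z^4; let h(z) = z^5 + 2 so f = g + h
Step 3: On |z| = 1: |g| = 9 and |h| <= 1 + 2 = 3
Step 4: Since 9 > 3, |h| < |g| on |z| = 1, so by Rouche f has the same number of zeros as g inside |z| < 1
Step 5: g(z) = 9z^4 has 4 zeros (at the origin, multiplicity 4) inside |z| < 1. Answer = 4

4


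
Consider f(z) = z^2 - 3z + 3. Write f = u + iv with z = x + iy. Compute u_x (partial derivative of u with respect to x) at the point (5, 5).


Step 1: f(z) = (x+iy)^2 - 3(x+iy) + 3
Step 2: u = (x^2 - y^2) - 3x + 3
Step 3: u_x = 2x - 3
Step 4: At (5, 5): u_x = 10 - 3 = 7

7


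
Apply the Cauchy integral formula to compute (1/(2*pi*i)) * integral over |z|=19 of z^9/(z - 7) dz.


Step 1: f(z) = z^9, a = 7 is inside |z| = 19
Step 2: By Cauchy integral formula: (1/(2pi*i)) * integral = f(a)
Step 3: f(7) = 7^9 = 40353607

40353607


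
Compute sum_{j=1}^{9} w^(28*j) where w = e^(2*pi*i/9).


Step 1: The sum sum_{j=1}^{n} w^(k*j) equals n if n | k, else 0.
Step 2: Here n = 9, k = 28
Step 3: Does n divide k? 9 | 28 -> False
Step 4: Sum = 0

0


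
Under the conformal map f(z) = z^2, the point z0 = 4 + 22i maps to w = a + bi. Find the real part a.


Step 1: z0 = 4 + 22i
Step 2: z0^2 = 4^2 - 22^2 + 176i
Step 3: real part = 16 - 484 = -468

-468


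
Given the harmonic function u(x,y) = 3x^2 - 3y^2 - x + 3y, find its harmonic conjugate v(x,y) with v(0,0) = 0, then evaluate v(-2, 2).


Step 1: v_x = -u_y = 6y - 3
Step 2: v_y = u_x = 6x - 1
Step 3: v = 6xy - 3x - y + C
Step 4: v(0,0) = 0 => C = 0
Step 5: v(-2, 2) = -20

-20


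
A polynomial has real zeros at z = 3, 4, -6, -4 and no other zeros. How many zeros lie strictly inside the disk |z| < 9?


Step 1: Check each root:
  z = 3: |3| = 3 < 9
  z = 4: |4| = 4 < 9
  z = -6: |-6| = 6 < 9
  z = -4: |-4| = 4 < 9
Step 2: Count = 4

4


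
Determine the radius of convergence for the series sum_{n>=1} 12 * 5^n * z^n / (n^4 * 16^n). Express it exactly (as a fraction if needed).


Step 1: General term a_n = 12 * 5^n / (n^4 * 16^n)
Step 2: By the root test, |a_n|^(1/n) = 12^(1/n) * 5 / (n^(4/n) * 16) -> 5/16 as n -> infinity (since 12^(1/n) -> 1 and n^(4/n) -> 1)
Step 3: R = 1/lim|a_n|^(1/n) = 16/5

16/5


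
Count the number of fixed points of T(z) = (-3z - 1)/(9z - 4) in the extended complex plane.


Step 1: Fixed points satisfy T(z) = z
Step 2: 9z^2 - z + 1 = 0
Step 3: Discriminant = (-1)^2 - 4*9*1 = -35
Step 4: Number of fixed points = 2

2


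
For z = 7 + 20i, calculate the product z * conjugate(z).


Step 1: conj(z) = 7 - 20i
Step 2: z * conj(z) = 7^2 + 20^2
Step 3: = 49 + 400 = 449

449


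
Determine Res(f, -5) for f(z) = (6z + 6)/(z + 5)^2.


Step 1: Pole of order 2 at z = -5
Step 2: Res = lim d/dz [(z + 5)^2 * f(z)] as z -> -5
Step 3: (z + 5)^2 * f(z) = 6z + 6
Step 4: d/dz[6z + 6] = 6

6


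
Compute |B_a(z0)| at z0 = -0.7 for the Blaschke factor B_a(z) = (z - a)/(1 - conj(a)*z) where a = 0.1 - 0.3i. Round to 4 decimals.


Step 1: Numerator z0 - a = -0.7 - (0.1 - 0.3i) = -0.8 + 0.3i
Step 2: Denominator 1 - conj(a)*z0 = 1 - (0.1 + 0.3i)*(-0.7) = 1.07 + 0.21i
Step 3: |z0 - a|^2 = (-0.8)^2 + 0.3^2 = 0.73; |1 - conj(a)*z0|^2 = 1.07^2 + 0.21^2 = 1.189
Step 4: |B_a(-0.7)| = sqrt(0.73 / 1.189) = sqrt(0.613961)
Step 5: = 0.7836

0.7836


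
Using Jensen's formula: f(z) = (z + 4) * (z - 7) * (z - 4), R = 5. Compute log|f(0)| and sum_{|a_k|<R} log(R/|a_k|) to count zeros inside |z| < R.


Jensen's formula: (1/2pi)*integral log|f(Re^it)|dt = log|f(0)| + sum_{|a_k|<R} log(R/|a_k|)
Step 1: f(0) = 4 * (-7) * (-4) = 112
Step 2: log|f(0)| = log|-4| + log|7| + log|4| = 4.7185
Step 3: Zeros inside |z| < 5: -4, 4
Step 4: Jensen sum = log(5/4) + log(5/4) = 0.4463
Step 5: n(R) = number of terms in the Jensen sum = count of zeros inside |z| < 5 = 2

2


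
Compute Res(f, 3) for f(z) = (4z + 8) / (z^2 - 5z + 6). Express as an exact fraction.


Step 1: Q(z) = z^2 - 5z + 6 = (z - 3)(z - 2)
Step 2: Q'(z) = 2z - 5
Step 3: Q'(3) = 1, P(3) = 20
Step 4: Res = P(3)/Q'(3) = 20/1 = 20

20


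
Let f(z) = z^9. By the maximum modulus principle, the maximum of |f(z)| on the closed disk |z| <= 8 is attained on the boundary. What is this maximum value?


Step 1: On |z| = 8, |f(z)| = |z|^9 = 8^9
Step 2: By maximum modulus principle, maximum is on boundary.
Step 3: Maximum = 134217728 = 134217728

134217728


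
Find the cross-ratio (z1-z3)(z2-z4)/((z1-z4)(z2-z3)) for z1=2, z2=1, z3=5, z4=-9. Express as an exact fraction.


Step 1: (z1-z3)(z2-z4) = (-3) * 10 = -30
Step 2: (z1-z4)(z2-z3) = 11 * (-4) = -44
Step 3: Cross-ratio = 30/44 = 15/22

15/22


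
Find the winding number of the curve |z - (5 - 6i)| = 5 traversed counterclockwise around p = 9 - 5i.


Step 1: Center c = (5, -6), radius = 5
Step 2: |p - c|^2 = 4^2 + 1^2 = 17
Step 3: r^2 = 25
Step 4: |p-c| < r so winding number = 1

1


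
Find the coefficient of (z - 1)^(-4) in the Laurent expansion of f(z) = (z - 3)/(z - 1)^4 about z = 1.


Step 1: Write the numerator in powers of (z - 1): z - 3 = (z - 1) + (1*1 - 3) = (z - 1) - 2
Step 2: Divide by (z - 1)^4: f(z) = -2(z - 1)^(-4) + (z - 1)^(-3)
Step 3: This finite sum is the Laurent series of f about z = 1.
Step 4: Coefficient of (z - 1)^(-4) = 1*1 - 3 = -2

-2


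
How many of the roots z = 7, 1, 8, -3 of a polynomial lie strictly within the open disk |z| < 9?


Step 1: Check each root:
  z = 7: |7| = 7 < 9
  z = 1: |1| = 1 < 9
  z = 8: |8| = 8 < 9
  z = -3: |-3| = 3 < 9
Step 2: Count = 4

4


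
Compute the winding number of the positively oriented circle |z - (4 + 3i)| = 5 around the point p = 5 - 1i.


Step 1: Center c = (4, 3), radius = 5
Step 2: |p - c|^2 = 1^2 + (-4)^2 = 17
Step 3: r^2 = 25
Step 4: |p-c| < r so winding number = 1

1


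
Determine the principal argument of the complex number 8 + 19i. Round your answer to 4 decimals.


Step 1: z = 8 + 19i
Step 2: arg(z) = atan2(19, 8)
Step 3: arg(z) = 1.1723

1.1723


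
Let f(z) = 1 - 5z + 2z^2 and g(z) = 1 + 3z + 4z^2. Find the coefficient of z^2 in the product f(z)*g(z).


Step 1: z^2 term in f*g comes from: (1)*(4z^2) + (-5z)*(3z) + (2z^2)*(1)
Step 2: = 4 - 15 + 2
Step 3: = -9

-9


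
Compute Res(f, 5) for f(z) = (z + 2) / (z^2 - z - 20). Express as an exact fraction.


Step 1: Q(z) = z^2 - z - 20 = (z - 5)(z + 4)
Step 2: Q'(z) = 2z - 1
Step 3: Q'(5) = 9, P(5) = 7
Step 4: Res = P(5)/Q'(5) = 7/9 = 7/9

7/9


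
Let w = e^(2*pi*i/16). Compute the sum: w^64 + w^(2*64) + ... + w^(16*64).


Step 1: The sum sum_{j=1}^{n} w^(k*j) equals n if n | k, else 0.
Step 2: Here n = 16, k = 64
Step 3: Does n divide k? 16 | 64 -> True
Step 4: Sum = 16

16


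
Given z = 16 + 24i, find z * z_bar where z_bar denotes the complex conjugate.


Step 1: conj(z) = 16 - 24i
Step 2: z * conj(z) = 16^2 + 24^2
Step 3: = 256 + 576 = 832

832


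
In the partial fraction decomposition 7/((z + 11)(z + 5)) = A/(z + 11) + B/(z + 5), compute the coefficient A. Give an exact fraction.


Step 1: Multiply both sides by (z + 11) and set z = -11
Step 2: A = 7 / (-11 + 5)
Step 3: A = 7 / (-6)
Step 4: A = -7/6

-7/6


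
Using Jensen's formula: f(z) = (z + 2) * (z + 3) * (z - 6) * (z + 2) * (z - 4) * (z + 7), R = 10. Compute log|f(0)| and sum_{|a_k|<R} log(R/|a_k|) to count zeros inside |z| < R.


Jensen's formula: (1/2pi)*integral log|f(Re^it)|dt = log|f(0)| + sum_{|a_k|<R} log(R/|a_k|)
Step 1: f(0) = 2 * 3 * (-6) * 2 * (-4) * 7 = 2016
Step 2: log|f(0)| = log|-2| + log|-3| + log|6| + log|-2| + log|4| + log|-7| = 7.6089
Step 3: Zeros inside |z| < 10: -2, -3, 6, -2, 4, -7
Step 4: Jensen sum = log(10/2) + log(10/3) + log(10/6) + log(10/2) + log(10/4) + log(10/7) = 6.2066
Step 5: n(R) = number of terms in the Jensen sum = count of zeros inside |z| < 10 = 6

6


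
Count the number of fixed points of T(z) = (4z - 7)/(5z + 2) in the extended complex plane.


Step 1: Fixed points satisfy T(z) = z
Step 2: 5z^2 - 2z + 7 = 0
Step 3: Discriminant = (-2)^2 - 4*5*7 = -136
Step 4: Number of fixed points = 2

2


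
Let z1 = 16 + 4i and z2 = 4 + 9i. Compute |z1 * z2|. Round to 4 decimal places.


Step 1: |z1| = sqrt(16^2 + 4^2) = sqrt(272)
Step 2: |z2| = sqrt(4^2 + 9^2) = sqrt(97)
Step 3: |z1*z2| = |z1|*|z2| = sqrt(272) * sqrt(97) = sqrt(272 * 97) = sqrt(26384)
Step 4: = 162.4315

162.4315


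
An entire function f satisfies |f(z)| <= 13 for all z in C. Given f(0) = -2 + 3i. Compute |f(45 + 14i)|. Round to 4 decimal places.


Step 1: By Liouville's theorem, a bounded entire function is constant.
Step 2: f(z) = f(0) = -2 + 3i for all z.
Step 3: |f(w)| = |-2 + 3i| = sqrt(4 + 9)
Step 4: = 3.6056

3.6056


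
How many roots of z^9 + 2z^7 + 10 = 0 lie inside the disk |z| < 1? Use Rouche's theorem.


Step 1: On |z| = 1 the three terms have sizes |z^9| = 1^9 = 1, |2z^7| = 2*1^7 = 2, |10| = 10
Step 2: The dominant term is g(z) = 10; let h(z) = z^9 + 2z^7 so f = g + h
Step 3: On |z| = 1: |g| = 10 and |h| <= 1 + 2 = 3
Step 4: Since 10 > 3, |h| < |g| on |z| = 1, so by Rouche f has the same number of zeros as g inside |z| < 1
Step 5: g(z) = 10 is a nonzero constant with no zeros inside |z| < 1. Answer = 0

0


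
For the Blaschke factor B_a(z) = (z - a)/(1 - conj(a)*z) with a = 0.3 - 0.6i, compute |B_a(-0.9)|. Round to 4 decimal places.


Step 1: Numerator z0 - a = -0.9 - (0.3 - 0.6i) = -1.2 + 0.6i
Step 2: Denominator 1 - conj(a)*z0 = 1 - (0.3 + 0.6i)*(-0.9) = 1.27 + 0.54i
Step 3: |z0 - a|^2 = (-1.2)^2 + 0.6^2 = 1.8; |1 - conj(a)*z0|^2 = 1.27^2 + 0.54^2 = 1.9045
Step 4: |B_a(-0.9)| = sqrt(1.8 / 1.9045) = sqrt(0.94513)
Step 5: = 0.9722

0.9722


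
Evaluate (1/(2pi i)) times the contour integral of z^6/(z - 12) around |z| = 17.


Step 1: f(z) = z^6, a = 12 is inside |z| = 17
Step 2: By Cauchy integral formula: (1/(2pi*i)) * integral = f(a)
Step 3: f(12) = 12^6 = 2985984

2985984


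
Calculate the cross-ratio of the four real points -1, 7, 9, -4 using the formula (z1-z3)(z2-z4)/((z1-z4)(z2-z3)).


Step 1: (z1-z3)(z2-z4) = (-10) * 11 = -110
Step 2: (z1-z4)(z2-z3) = 3 * (-2) = -6
Step 3: Cross-ratio = 110/6 = 55/3

55/3


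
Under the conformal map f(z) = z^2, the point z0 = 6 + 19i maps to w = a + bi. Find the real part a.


Step 1: z0 = 6 + 19i
Step 2: z0^2 = 6^2 - 19^2 + 228i
Step 3: real part = 36 - 361 = -325

-325


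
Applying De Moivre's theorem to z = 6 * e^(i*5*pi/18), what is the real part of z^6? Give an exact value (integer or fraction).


Step 1: By De Moivre's theorem, z^6 = 6^6 * e^(i*6*5*pi/18) = 46656 * (cos(5*pi/3) + i*sin(5*pi/3))
Step 2: |z|^6 = 6^6 = 46656
Step 3: The angle 5*pi/3 already lies in [0, 2*pi)
Step 4: cos(5*pi/3) = 1/2
Step 5: Re(z^6) = 46656 * 1/2 = 23328

23328


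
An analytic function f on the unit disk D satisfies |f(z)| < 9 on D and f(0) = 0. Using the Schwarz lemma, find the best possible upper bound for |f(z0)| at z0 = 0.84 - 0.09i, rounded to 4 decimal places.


Step 1: g = f/9 maps D -> D with g(0) = 0, so by the Schwarz lemma |g(z)| <= |z|, i.e. |f(z)| <= 9|z|; this is sharp (f(z) = 9z).
Step 2: |z0|^2 = 0.84^2 + (-0.09)^2 = 0.7137
Step 3: |z0| = sqrt(0.7137) = 0.844808
Step 4: Best bound = 9 * |z0| = 9 * 0.844808 = 7.6033

7.6033


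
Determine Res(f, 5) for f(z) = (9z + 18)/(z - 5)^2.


Step 1: Pole of order 2 at z = 5
Step 2: Res = lim d/dz [(z - 5)^2 * f(z)] as z -> 5
Step 3: (z - 5)^2 * f(z) = 9z + 18
Step 4: d/dz[9z + 18] = 9

9


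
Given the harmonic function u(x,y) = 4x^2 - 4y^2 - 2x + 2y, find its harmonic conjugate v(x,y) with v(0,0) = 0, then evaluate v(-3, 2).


Step 1: v_x = -u_y = 8y - 2
Step 2: v_y = u_x = 8x - 2
Step 3: v = 8xy - 2x - 2y + C
Step 4: v(0,0) = 0 => C = 0
Step 5: v(-3, 2) = -46

-46


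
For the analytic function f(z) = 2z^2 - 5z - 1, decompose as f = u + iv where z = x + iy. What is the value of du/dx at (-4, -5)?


Step 1: f(z) = 2(x+iy)^2 - 5(x+iy) - 1
Step 2: u = 2(x^2 - y^2) - 5x - 1
Step 3: u_x = 4x - 5
Step 4: At (-4, -5): u_x = -16 - 5 = -21

-21


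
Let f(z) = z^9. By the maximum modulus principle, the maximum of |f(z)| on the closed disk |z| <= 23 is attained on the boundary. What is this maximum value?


Step 1: On |z| = 23, |f(z)| = |z|^9 = 23^9
Step 2: By maximum modulus principle, maximum is on boundary.
Step 3: Maximum = 1801152661463 = 1801152661463

1801152661463


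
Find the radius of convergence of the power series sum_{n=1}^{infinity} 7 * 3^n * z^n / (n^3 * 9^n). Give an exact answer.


Step 1: General term a_n = 7 * 3^n / (n^3 * 9^n)
Step 2: By the root test, |a_n|^(1/n) = 7^(1/n) * 3 / (n^(3/n) * 9) -> 3/9 as n -> infinity (since 7^(1/n) -> 1 and n^(3/n) -> 1)
Step 3: R = 1/lim|a_n|^(1/n) = 9/3 = 3

3


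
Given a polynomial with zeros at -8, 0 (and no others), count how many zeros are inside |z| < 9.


Step 1: Check each root:
  z = -8: |-8| = 8 < 9
  z = 0: |0| = 0 < 9
Step 2: Count = 2

2


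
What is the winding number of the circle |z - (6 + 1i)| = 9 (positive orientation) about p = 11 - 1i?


Step 1: Center c = (6, 1), radius = 9
Step 2: |p - c|^2 = 5^2 + (-2)^2 = 29
Step 3: r^2 = 81
Step 4: |p-c| < r so winding number = 1

1


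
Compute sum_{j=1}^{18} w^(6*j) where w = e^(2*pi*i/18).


Step 1: The sum sum_{j=1}^{n} w^(k*j) equals n if n | k, else 0.
Step 2: Here n = 18, k = 6
Step 3: Does n divide k? 18 | 6 -> False
Step 4: Sum = 0

0


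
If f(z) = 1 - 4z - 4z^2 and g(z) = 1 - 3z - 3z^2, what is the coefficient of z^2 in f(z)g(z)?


Step 1: z^2 term in f*g comes from: (1)*(-3z^2) + (-4z)*(-3z) + (-4z^2)*(1)
Step 2: = -3 + 12 - 4
Step 3: = 5

5


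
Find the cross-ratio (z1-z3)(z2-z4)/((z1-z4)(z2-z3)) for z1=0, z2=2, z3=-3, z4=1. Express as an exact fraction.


Step 1: (z1-z3)(z2-z4) = 3 * 1 = 3
Step 2: (z1-z4)(z2-z3) = (-1) * 5 = -5
Step 3: Cross-ratio = -3/5 = -3/5

-3/5


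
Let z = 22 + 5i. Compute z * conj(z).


Step 1: conj(z) = 22 - 5i
Step 2: z * conj(z) = 22^2 + 5^2
Step 3: = 484 + 25 = 509

509


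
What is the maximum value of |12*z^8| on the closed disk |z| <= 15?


Step 1: On |z| = 15, |f(z)| = 12 * |z|^8 = 12 * 15^8
Step 2: By maximum modulus principle, maximum is on boundary.
Step 3: Maximum = 12 * 2562890625 = 30754687500

30754687500


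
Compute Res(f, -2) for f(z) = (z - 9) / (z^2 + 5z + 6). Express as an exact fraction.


Step 1: Q(z) = z^2 + 5z + 6 = (z + 2)(z + 3)
Step 2: Q'(z) = 2z + 5
Step 3: Q'(-2) = 1, P(-2) = -11
Step 4: Res = P(-2)/Q'(-2) = -11/1 = -11

-11


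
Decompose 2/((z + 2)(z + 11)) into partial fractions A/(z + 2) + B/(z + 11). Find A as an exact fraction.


Step 1: Multiply both sides by (z + 2) and set z = -2
Step 2: A = 2 / (-2 + 11)
Step 3: A = 2 / 9
Step 4: A = 2/9

2/9


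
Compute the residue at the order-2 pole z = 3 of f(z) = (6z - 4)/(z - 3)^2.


Step 1: Pole of order 2 at z = 3
Step 2: Res = lim d/dz [(z - 3)^2 * f(z)] as z -> 3
Step 3: (z - 3)^2 * f(z) = 6z - 4
Step 4: d/dz[6z - 4] = 6

6


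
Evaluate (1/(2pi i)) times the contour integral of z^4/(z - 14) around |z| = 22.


Step 1: f(z) = z^4, a = 14 is inside |z| = 22
Step 2: By Cauchy integral formula: (1/(2pi*i)) * integral = f(a)
Step 3: f(14) = 14^4 = 38416

38416


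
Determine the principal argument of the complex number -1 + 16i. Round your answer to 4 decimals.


Step 1: z = -1 + 16i
Step 2: arg(z) = atan2(16, -1)
Step 3: arg(z) = 1.6332

1.6332


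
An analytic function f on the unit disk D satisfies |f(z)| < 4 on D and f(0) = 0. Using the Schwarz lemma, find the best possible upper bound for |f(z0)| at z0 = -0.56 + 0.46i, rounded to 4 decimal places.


Step 1: g = f/4 maps D -> D with g(0) = 0, so by the Schwarz lemma |g(z)| <= |z|, i.e. |f(z)| <= 4|z|; this is sharp (f(z) = 4z).
Step 2: |z0|^2 = (-0.56)^2 + 0.46^2 = 0.5252
Step 3: |z0| = sqrt(0.5252) = 0.724707
Step 4: Best bound = 4 * |z0| = 4 * 0.724707 = 2.8988

2.8988


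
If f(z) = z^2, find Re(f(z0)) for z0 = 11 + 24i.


Step 1: z0 = 11 + 24i
Step 2: z0^2 = 11^2 - 24^2 + 528i
Step 3: real part = 121 - 576 = -455

-455


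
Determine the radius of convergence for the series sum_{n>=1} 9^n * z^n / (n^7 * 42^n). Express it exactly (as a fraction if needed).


Step 1: General term a_n = 9^n / (n^7 * 42^n)
Step 2: By the root test, |a_n|^(1/n) = 9 / (n^(7/n) * 42) -> 9/42 as n -> infinity (since n^(7/n) -> 1)
Step 3: R = 1/lim|a_n|^(1/n) = 42/9 = 14/3

14/3


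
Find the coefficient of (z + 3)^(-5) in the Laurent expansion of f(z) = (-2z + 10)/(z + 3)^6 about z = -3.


Step 1: Write the numerator in powers of (z + 3): -2z + 10 = -2(z + 3) + (-2*(-3) + 10) = -2(z + 3) + 16
Step 2: Divide by (z + 3)^6: f(z) = 16(z + 3)^(-6) - 2(z + 3)^(-5)
Step 3: This finite sum is the Laurent series of f about z = -3.
Step 4: Coefficient of (z + 3)^(-5) = coefficient of (z + 3) in the re-centred numerator = -2

-2


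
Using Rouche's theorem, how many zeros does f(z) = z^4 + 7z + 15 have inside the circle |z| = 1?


Step 1: On |z| = 1 the three terms have sizes |z^4| = 1^4 = 1, |7z| = 7*1 = 7, |15| = 15
Step 2: The dominant term is g(z) = 15; let h(z) = z^4 + 7z so f = g + h
Step 3: On |z| = 1: |g| = 15 and |h| <= 1 + 7 = 8
Step 4: Since 15 > 8, |h| < |g| on |z| = 1, so by Rouche f has the same number of zeros as g inside |z| < 1
Step 5: g(z) = 15 is a nonzero constant with no zeros inside |z| < 1. Answer = 0

0


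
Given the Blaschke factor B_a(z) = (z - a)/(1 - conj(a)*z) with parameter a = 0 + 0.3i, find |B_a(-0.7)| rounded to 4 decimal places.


Step 1: Numerator z0 - a = -0.7 - (0 + 0.3i) = -0.7 - 0.3i
Step 2: Denominator 1 - conj(a)*z0 = 1 - (0 - 0.3i)*(-0.7) = 1 - 0.21i
Step 3: |z0 - a|^2 = (-0.7)^2 + (-0.3)^2 = 0.58; |1 - conj(a)*z0|^2 = 1^2 + (-0.21)^2 = 1.0441
Step 4: |B_a(-0.7)| = sqrt(0.58 / 1.0441) = sqrt(0.555502)
Step 5: = 0.7453

0.7453


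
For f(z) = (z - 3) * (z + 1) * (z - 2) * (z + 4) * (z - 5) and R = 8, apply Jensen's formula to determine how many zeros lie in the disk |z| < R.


Jensen's formula: (1/2pi)*integral log|f(Re^it)|dt = log|f(0)| + sum_{|a_k|<R} log(R/|a_k|)
Step 1: f(0) = (-3) * 1 * (-2) * 4 * (-5) = -120
Step 2: log|f(0)| = log|3| + log|-1| + log|2| + log|-4| + log|5| = 4.7875
Step 3: Zeros inside |z| < 8: 3, -1, 2, -4, 5
Step 4: Jensen sum = log(8/3) + log(8/1) + log(8/2) + log(8/4) + log(8/5) = 5.6097
Step 5: n(R) = number of terms in the Jensen sum = count of zeros inside |z| < 8 = 5

5


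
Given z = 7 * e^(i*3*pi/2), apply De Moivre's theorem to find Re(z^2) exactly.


Step 1: By De Moivre's theorem, z^2 = 7^2 * e^(i*2*3*pi/2) = 49 * (cos(3*pi) + i*sin(3*pi))
Step 2: |z|^2 = 7^2 = 49
Step 3: Reduce the angle mod 2*pi: 3*pi - 2*pi = pi
Step 4: cos(pi) = -1
Step 5: Re(z^2) = 49 * (-1) = -49

-49


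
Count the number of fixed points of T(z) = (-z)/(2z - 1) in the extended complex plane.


Step 1: Fixed points satisfy T(z) = z
Step 2: 2z^2 = 0
Step 3: Discriminant = 0^2 - 4*2*0 = 0
Step 4: Number of fixed points = 1

1


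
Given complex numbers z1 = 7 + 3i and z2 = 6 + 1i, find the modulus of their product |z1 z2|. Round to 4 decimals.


Step 1: |z1| = sqrt(7^2 + 3^2) = sqrt(58)
Step 2: |z2| = sqrt(6^2 + 1^2) = sqrt(37)
Step 3: |z1*z2| = |z1|*|z2| = sqrt(58) * sqrt(37) = sqrt(58 * 37) = sqrt(2146)
Step 4: = 46.3249

46.3249


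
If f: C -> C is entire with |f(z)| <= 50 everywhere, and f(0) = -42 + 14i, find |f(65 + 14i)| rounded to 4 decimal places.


Step 1: By Liouville's theorem, a bounded entire function is constant.
Step 2: f(z) = f(0) = -42 + 14i for all z.
Step 3: |f(w)| = |-42 + 14i| = sqrt(1764 + 196)
Step 4: = 44.2719

44.2719


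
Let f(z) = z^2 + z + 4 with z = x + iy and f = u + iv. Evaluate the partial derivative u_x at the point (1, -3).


Step 1: f(z) = (x+iy)^2 + (x+iy) + 4
Step 2: u = (x^2 - y^2) + x + 4
Step 3: u_x = 2x + 1
Step 4: At (1, -3): u_x = 2 + 1 = 3

3


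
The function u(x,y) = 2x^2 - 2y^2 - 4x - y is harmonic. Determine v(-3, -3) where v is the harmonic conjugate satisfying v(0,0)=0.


Step 1: v_x = -u_y = 4y + 1
Step 2: v_y = u_x = 4x - 4
Step 3: v = 4xy + x - 4y + C
Step 4: v(0,0) = 0 => C = 0
Step 5: v(-3, -3) = 45

45


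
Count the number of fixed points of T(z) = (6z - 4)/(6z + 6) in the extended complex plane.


Step 1: Fixed points satisfy T(z) = z
Step 2: 6z^2 + 4 = 0
Step 3: Discriminant = 0^2 - 4*6*4 = -96
Step 4: Number of fixed points = 2

2


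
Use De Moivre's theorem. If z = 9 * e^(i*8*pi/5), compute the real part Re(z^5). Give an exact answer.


Step 1: By De Moivre's theorem, z^5 = 9^5 * e^(i*5*8*pi/5) = 59049 * (cos(8*pi) + i*sin(8*pi))
Step 2: |z|^5 = 9^5 = 59049
Step 3: Reduce the angle mod 2*pi: 8*pi - 8*pi = 0
Step 4: cos(0) = 1
Step 5: Re(z^5) = 59049 * 1 = 59049

59049


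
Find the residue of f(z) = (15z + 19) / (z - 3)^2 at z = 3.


Step 1: Pole of order 2 at z = 3
Step 2: Res = lim d/dz [(z - 3)^2 * f(z)] as z -> 3
Step 3: (z - 3)^2 * f(z) = 15z + 19
Step 4: d/dz[15z + 19] = 15

15


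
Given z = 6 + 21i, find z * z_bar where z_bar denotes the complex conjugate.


Step 1: conj(z) = 6 - 21i
Step 2: z * conj(z) = 6^2 + 21^2
Step 3: = 36 + 441 = 477

477


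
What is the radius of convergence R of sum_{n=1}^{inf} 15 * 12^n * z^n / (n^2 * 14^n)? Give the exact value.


Step 1: General term a_n = 15 * 12^n / (n^2 * 14^n)
Step 2: By the root test, |a_n|^(1/n) = 15^(1/n) * 12 / (n^(2/n) * 14) -> 12/14 as n -> infinity (since 15^(1/n) -> 1 and n^(2/n) -> 1)
Step 3: R = 1/lim|a_n|^(1/n) = 14/12 = 7/6

7/6


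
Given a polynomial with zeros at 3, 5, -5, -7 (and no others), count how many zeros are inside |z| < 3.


Step 1: Check each root:
  z = 3: |3| = 3 >= 3
  z = 5: |5| = 5 >= 3
  z = -5: |-5| = 5 >= 3
  z = -7: |-7| = 7 >= 3
Step 2: Count = 0

0


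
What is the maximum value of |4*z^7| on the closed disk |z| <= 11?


Step 1: On |z| = 11, |f(z)| = 4 * |z|^7 = 4 * 11^7
Step 2: By maximum modulus principle, maximum is on boundary.
Step 3: Maximum = 4 * 19487171 = 77948684

77948684


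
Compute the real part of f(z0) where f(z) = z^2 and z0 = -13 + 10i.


Step 1: z0 = -13 + 10i
Step 2: z0^2 = (-13)^2 - 10^2 - 260i
Step 3: real part = 169 - 100 = 69

69


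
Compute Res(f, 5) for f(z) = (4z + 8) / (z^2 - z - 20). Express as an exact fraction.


Step 1: Q(z) = z^2 - z - 20 = (z - 5)(z + 4)
Step 2: Q'(z) = 2z - 1
Step 3: Q'(5) = 9, P(5) = 28
Step 4: Res = P(5)/Q'(5) = 28/9 = 28/9

28/9


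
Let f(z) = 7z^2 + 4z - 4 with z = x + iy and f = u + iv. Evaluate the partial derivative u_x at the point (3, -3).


Step 1: f(z) = 7(x+iy)^2 + 4(x+iy) - 4
Step 2: u = 7(x^2 - y^2) + 4x - 4
Step 3: u_x = 14x + 4
Step 4: At (3, -3): u_x = 42 + 4 = 46

46


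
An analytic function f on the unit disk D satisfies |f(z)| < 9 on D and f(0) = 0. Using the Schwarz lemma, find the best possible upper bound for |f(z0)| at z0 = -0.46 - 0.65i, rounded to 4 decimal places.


Step 1: g = f/9 maps D -> D with g(0) = 0, so by the Schwarz lemma |g(z)| <= |z|, i.e. |f(z)| <= 9|z|; this is sharp (f(z) = 9z).
Step 2: |z0|^2 = (-0.46)^2 + (-0.65)^2 = 0.6341
Step 3: |z0| = sqrt(0.6341) = 0.796304
Step 4: Best bound = 9 * |z0| = 9 * 0.796304 = 7.1667

7.1667


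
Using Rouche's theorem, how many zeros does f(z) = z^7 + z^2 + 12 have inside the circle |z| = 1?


Step 1: On |z| = 1 the three terms have sizes |z^7| = 1^7 = 1, |z^2| = 1^2 = 1, |12| = 12
Step 2: The dominant term is g(z) = 12; let h(z) = z^7 + z^2 so f = g + h
Step 3: On |z| = 1: |g| = 12 and |h| <= 1 + 1 = 2
Step 4: Since 12 > 2, |h| < |g| on |z| = 1, so by Rouche f has the same number of zeros as g inside |z| < 1
Step 5: g(z) = 12 is a nonzero constant with no zeros inside |z| < 1. Answer = 0

0


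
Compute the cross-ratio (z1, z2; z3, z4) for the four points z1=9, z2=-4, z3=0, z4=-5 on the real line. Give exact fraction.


Step 1: (z1-z3)(z2-z4) = 9 * 1 = 9
Step 2: (z1-z4)(z2-z3) = 14 * (-4) = -56
Step 3: Cross-ratio = -9/56 = -9/56

-9/56


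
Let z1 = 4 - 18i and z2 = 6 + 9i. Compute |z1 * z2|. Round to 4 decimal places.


Step 1: |z1| = sqrt(4^2 + (-18)^2) = sqrt(340)
Step 2: |z2| = sqrt(6^2 + 9^2) = sqrt(117)
Step 3: |z1*z2| = |z1|*|z2| = sqrt(340) * sqrt(117) = sqrt(340 * 117) = sqrt(39780)
Step 4: = 199.4492

199.4492


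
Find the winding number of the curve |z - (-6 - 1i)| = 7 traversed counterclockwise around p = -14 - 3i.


Step 1: Center c = (-6, -1), radius = 7
Step 2: |p - c|^2 = (-8)^2 + (-2)^2 = 68
Step 3: r^2 = 49
Step 4: |p-c| > r so winding number = 0

0


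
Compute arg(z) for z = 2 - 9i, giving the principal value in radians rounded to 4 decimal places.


Step 1: z = 2 - 9i
Step 2: arg(z) = atan2(-9, 2)
Step 3: arg(z) = -1.3521

-1.3521


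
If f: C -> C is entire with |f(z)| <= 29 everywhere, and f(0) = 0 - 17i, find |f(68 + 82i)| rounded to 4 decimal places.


Step 1: By Liouville's theorem, a bounded entire function is constant.
Step 2: f(z) = f(0) = 0 - 17i for all z.
Step 3: |f(w)| = |0 - 17i| = sqrt(0 + 289)
Step 4: = 17.0

17.0


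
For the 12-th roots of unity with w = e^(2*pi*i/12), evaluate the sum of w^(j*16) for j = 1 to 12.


Step 1: The sum sum_{j=1}^{n} w^(k*j) equals n if n | k, else 0.
Step 2: Here n = 12, k = 16
Step 3: Does n divide k? 12 | 16 -> False
Step 4: Sum = 0

0


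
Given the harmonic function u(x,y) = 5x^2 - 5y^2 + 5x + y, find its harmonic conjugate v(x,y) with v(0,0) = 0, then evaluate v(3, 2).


Step 1: v_x = -u_y = 10y - 1
Step 2: v_y = u_x = 10x + 5
Step 3: v = 10xy - x + 5y + C
Step 4: v(0,0) = 0 => C = 0
Step 5: v(3, 2) = 67

67


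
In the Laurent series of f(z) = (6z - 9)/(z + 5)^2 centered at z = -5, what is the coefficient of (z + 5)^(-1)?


Step 1: Write the numerator in powers of (z + 5): 6z - 9 = 6(z + 5) + (6*(-5) - 9) = 6(z + 5) - 39
Step 2: Divide by (z + 5)^2: f(z) = -39(z + 5)^(-2) + 6(z + 5)^(-1)
Step 3: This finite sum is the Laurent series of f about z = -5.
Step 4: Coefficient of (z + 5)^(-1) = coefficient of (z + 5) in the re-centred numerator = 6

6


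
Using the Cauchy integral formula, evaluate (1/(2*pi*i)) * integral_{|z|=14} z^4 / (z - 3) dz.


Step 1: f(z) = z^4, a = 3 is inside |z| = 14
Step 2: By Cauchy integral formula: (1/(2pi*i)) * integral = f(a)
Step 3: f(3) = 3^4 = 81

81


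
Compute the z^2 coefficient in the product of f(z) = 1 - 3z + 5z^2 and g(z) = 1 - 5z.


Step 1: z^2 term in f*g comes from: (1)*(0) + (-3z)*(-5z) + (5z^2)*(1)
Step 2: = 0 + 15 + 5
Step 3: = 20

20


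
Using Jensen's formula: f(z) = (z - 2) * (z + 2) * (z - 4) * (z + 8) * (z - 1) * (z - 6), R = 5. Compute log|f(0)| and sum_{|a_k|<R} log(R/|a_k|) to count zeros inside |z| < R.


Jensen's formula: (1/2pi)*integral log|f(Re^it)|dt = log|f(0)| + sum_{|a_k|<R} log(R/|a_k|)
Step 1: f(0) = (-2) * 2 * (-4) * 8 * (-1) * (-6) = 768
Step 2: log|f(0)| = log|2| + log|-2| + log|4| + log|-8| + log|1| + log|6| = 6.6438
Step 3: Zeros inside |z| < 5: 2, -2, 4, 1
Step 4: Jensen sum = log(5/2) + log(5/2) + log(5/4) + log(5/1) = 3.6652
Step 5: n(R) = number of terms in the Jensen sum = count of zeros inside |z| < 5 = 4

4


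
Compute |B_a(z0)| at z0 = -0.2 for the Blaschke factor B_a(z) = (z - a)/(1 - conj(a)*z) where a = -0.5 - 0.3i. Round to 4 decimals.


Step 1: Numerator z0 - a = -0.2 - (-0.5 - 0.3i) = 0.3 + 0.3i
Step 2: Denominator 1 - conj(a)*z0 = 1 - (-0.5 + 0.3i)*(-0.2) = 0.9 + 0.06i
Step 3: |z0 - a|^2 = 0.3^2 + 0.3^2 = 0.18; |1 - conj(a)*z0|^2 = 0.9^2 + 0.06^2 = 0.8136
Step 4: |B_a(-0.2)| = sqrt(0.18 / 0.8136) = sqrt(0.221239)
Step 5: = 0.4704

0.4704


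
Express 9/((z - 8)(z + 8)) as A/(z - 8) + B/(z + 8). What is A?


Step 1: Multiply both sides by (z - 8) and set z = 8
Step 2: A = 9 / (8 + 8)
Step 3: A = 9 / 16
Step 4: A = 9/16

9/16


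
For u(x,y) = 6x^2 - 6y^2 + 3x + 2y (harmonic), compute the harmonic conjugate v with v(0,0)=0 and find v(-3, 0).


Step 1: v_x = -u_y = 12y - 2
Step 2: v_y = u_x = 12x + 3
Step 3: v = 12xy - 2x + 3y + C
Step 4: v(0,0) = 0 => C = 0
Step 5: v(-3, 0) = 6

6


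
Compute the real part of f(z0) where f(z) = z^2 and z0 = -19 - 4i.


Step 1: z0 = -19 - 4i
Step 2: z0^2 = (-19)^2 - (-4)^2 + 152i
Step 3: real part = 361 - 16 = 345

345


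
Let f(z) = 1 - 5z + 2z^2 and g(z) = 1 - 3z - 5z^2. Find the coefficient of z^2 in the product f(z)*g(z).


Step 1: z^2 term in f*g comes from: (1)*(-5z^2) + (-5z)*(-3z) + (2z^2)*(1)
Step 2: = -5 + 15 + 2
Step 3: = 12

12


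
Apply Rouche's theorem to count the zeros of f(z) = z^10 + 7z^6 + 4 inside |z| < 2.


Step 1: On |z| = 2 the three terms have sizes |z^10| = 2^10 = 1024, |7z^6| = 7*2^6 = 448, |4| = 4
Step 2: The dominant term is g(z) = z^10; let h(z) = 7z^6 + 4 so f = g + h
Step 3: On |z| = 2: |g| = 1024 and |h| <= 448 + 4 = 452
Step 4: Since 1024 > 452, |h| < |g| on |z| = 2, so by Rouche f has the same number of zeros as g inside |z| < 2
Step 5: g(z) = z^10 has 10 zeros (all at the origin) inside |z| < 2. Answer = 10

10


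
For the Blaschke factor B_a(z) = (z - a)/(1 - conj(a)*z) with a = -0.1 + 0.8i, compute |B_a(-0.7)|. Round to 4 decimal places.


Step 1: Numerator z0 - a = -0.7 - (-0.1 + 0.8i) = -0.6 - 0.8i
Step 2: Denominator 1 - conj(a)*z0 = 1 - (-0.1 - 0.8i)*(-0.7) = 0.93 - 0.56i
Step 3: |z0 - a|^2 = (-0.6)^2 + (-0.8)^2 = 1; |1 - conj(a)*z0|^2 = 0.93^2 + (-0.56)^2 = 1.1785
Step 4: |B_a(-0.7)| = sqrt(1 / 1.1785) = sqrt(0.848536)
Step 5: = 0.9212

0.9212


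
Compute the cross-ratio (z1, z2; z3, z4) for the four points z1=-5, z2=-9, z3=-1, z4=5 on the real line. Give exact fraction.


Step 1: (z1-z3)(z2-z4) = (-4) * (-14) = 56
Step 2: (z1-z4)(z2-z3) = (-10) * (-8) = 80
Step 3: Cross-ratio = 56/80 = 7/10

7/10


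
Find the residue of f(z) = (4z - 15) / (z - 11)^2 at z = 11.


Step 1: Pole of order 2 at z = 11
Step 2: Res = lim d/dz [(z - 11)^2 * f(z)] as z -> 11
Step 3: (z - 11)^2 * f(z) = 4z - 15
Step 4: d/dz[4z - 15] = 4

4


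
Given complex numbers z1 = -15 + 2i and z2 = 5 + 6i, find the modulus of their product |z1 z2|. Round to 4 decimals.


Step 1: |z1| = sqrt((-15)^2 + 2^2) = sqrt(229)
Step 2: |z2| = sqrt(5^2 + 6^2) = sqrt(61)
Step 3: |z1*z2| = |z1|*|z2| = sqrt(229) * sqrt(61) = sqrt(229 * 61) = sqrt(13969)
Step 4: = 118.1905

118.1905


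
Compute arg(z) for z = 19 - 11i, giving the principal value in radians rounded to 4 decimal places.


Step 1: z = 19 - 11i
Step 2: arg(z) = atan2(-11, 19)
Step 3: arg(z) = -0.5248

-0.5248


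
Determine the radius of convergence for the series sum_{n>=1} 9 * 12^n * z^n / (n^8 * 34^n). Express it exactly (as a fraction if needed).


Step 1: General term a_n = 9 * 12^n / (n^8 * 34^n)
Step 2: By the root test, |a_n|^(1/n) = 9^(1/n) * 12 / (n^(8/n) * 34) -> 12/34 as n -> infinity (since 9^(1/n) -> 1 and n^(8/n) -> 1)
Step 3: R = 1/lim|a_n|^(1/n) = 34/12 = 17/6

17/6


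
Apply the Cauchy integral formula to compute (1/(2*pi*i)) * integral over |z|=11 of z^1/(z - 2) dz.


Step 1: f(z) = z^1, a = 2 is inside |z| = 11
Step 2: By Cauchy integral formula: (1/(2pi*i)) * integral = f(a)
Step 3: f(2) = 2^1 = 2

2


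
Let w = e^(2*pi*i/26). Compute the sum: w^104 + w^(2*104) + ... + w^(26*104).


Step 1: The sum sum_{j=1}^{n} w^(k*j) equals n if n | k, else 0.
Step 2: Here n = 26, k = 104
Step 3: Does n divide k? 26 | 104 -> True
Step 4: Sum = 26

26


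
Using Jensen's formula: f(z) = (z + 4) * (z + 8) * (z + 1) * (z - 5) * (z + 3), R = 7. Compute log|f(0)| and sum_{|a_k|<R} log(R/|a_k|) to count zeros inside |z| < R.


Jensen's formula: (1/2pi)*integral log|f(Re^it)|dt = log|f(0)| + sum_{|a_k|<R} log(R/|a_k|)
Step 1: f(0) = 4 * 8 * 1 * (-5) * 3 = -480
Step 2: log|f(0)| = log|-4| + log|-8| + log|-1| + log|5| + log|-3| = 6.1738
Step 3: Zeros inside |z| < 7: -4, -1, 5, -3
Step 4: Jensen sum = log(7/4) + log(7/1) + log(7/5) + log(7/3) = 3.6893
Step 5: n(R) = number of terms in the Jensen sum = count of zeros inside |z| < 7 = 4

4


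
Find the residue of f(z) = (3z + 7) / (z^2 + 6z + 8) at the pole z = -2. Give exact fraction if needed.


Step 1: Q(z) = z^2 + 6z + 8 = (z + 2)(z + 4)
Step 2: Q'(z) = 2z + 6
Step 3: Q'(-2) = 2, P(-2) = 1
Step 4: Res = P(-2)/Q'(-2) = 1/2 = 1/2

1/2


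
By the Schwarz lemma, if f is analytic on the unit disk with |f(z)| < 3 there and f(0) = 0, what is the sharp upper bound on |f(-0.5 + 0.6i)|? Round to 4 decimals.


Step 1: g = f/3 maps D -> D with g(0) = 0, so by the Schwarz lemma |g(z)| <= |z|, i.e. |f(z)| <= 3|z|; this is sharp (f(z) = 3z).
Step 2: |z0|^2 = (-0.5)^2 + 0.6^2 = 0.61
Step 3: |z0| = sqrt(0.61) = 0.781025
Step 4: Best bound = 3 * |z0| = 3 * 0.781025 = 2.3431

2.3431


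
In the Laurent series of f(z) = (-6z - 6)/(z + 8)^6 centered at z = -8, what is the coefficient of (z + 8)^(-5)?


Step 1: Write the numerator in powers of (z + 8): -6z - 6 = -6(z + 8) + (-6*(-8) - 6) = -6(z + 8) + 42
Step 2: Divide by (z + 8)^6: f(z) = 42(z + 8)^(-6) - 6(z + 8)^(-5)
Step 3: This finite sum is the Laurent series of f about z = -8.
Step 4: Coefficient of (z + 8)^(-5) = coefficient of (z + 8) in the re-centred numerator = -6

-6


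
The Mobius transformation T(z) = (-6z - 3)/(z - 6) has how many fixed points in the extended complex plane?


Step 1: Fixed points satisfy T(z) = z
Step 2: z^2 + 3 = 0
Step 3: Discriminant = 0^2 - 4*1*3 = -12
Step 4: Number of fixed points = 2

2


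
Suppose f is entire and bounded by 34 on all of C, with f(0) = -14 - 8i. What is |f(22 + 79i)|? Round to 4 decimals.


Step 1: By Liouville's theorem, a bounded entire function is constant.
Step 2: f(z) = f(0) = -14 - 8i for all z.
Step 3: |f(w)| = |-14 - 8i| = sqrt(196 + 64)
Step 4: = 16.1245

16.1245


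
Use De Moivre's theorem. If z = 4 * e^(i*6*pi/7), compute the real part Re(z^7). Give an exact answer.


Step 1: By De Moivre's theorem, z^7 = 4^7 * e^(i*7*6*pi/7) = 16384 * (cos(6*pi) + i*sin(6*pi))
Step 2: |z|^7 = 4^7 = 16384
Step 3: Reduce the angle mod 2*pi: 6*pi - 6*pi = 0
Step 4: cos(0) = 1
Step 5: Re(z^7) = 16384 * 1 = 16384

16384


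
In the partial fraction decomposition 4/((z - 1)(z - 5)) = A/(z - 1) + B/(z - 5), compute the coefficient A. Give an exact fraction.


Step 1: Multiply both sides by (z - 1) and set z = 1
Step 2: A = 4 / (1 - 5)
Step 3: A = 4 / (-4)
Step 4: A = -1

-1


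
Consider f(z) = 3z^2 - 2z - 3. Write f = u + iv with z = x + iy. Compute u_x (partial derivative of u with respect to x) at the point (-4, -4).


Step 1: f(z) = 3(x+iy)^2 - 2(x+iy) - 3
Step 2: u = 3(x^2 - y^2) - 2x - 3
Step 3: u_x = 6x - 2
Step 4: At (-4, -4): u_x = -24 - 2 = -26

-26


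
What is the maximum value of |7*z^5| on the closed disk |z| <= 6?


Step 1: On |z| = 6, |f(z)| = 7 * |z|^5 = 7 * 6^5
Step 2: By maximum modulus principle, maximum is on boundary.
Step 3: Maximum = 7 * 7776 = 54432

54432


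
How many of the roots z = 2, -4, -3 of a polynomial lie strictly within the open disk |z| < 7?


Step 1: Check each root:
  z = 2: |2| = 2 < 7
  z = -4: |-4| = 4 < 7
  z = -3: |-3| = 3 < 7
Step 2: Count = 3

3


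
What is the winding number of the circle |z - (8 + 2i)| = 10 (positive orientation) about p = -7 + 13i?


Step 1: Center c = (8, 2), radius = 10
Step 2: |p - c|^2 = (-15)^2 + 11^2 = 346
Step 3: r^2 = 100
Step 4: |p-c| > r so winding number = 0

0


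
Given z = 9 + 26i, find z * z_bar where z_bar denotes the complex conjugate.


Step 1: conj(z) = 9 - 26i
Step 2: z * conj(z) = 9^2 + 26^2
Step 3: = 81 + 676 = 757

757
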